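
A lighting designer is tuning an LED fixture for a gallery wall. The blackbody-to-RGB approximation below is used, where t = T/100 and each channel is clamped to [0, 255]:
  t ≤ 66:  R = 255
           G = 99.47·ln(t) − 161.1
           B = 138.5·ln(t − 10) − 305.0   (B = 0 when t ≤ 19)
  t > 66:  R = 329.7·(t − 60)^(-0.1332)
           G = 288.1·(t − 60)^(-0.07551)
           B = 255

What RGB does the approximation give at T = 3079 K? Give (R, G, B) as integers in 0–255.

t = 3079/100 = 30.79; the t ≤ 66 branch applies.
R = 255 by definition for t ≤ 66.
G = 99.47·ln 30.79 − 161.1 = 99.47·3.4272 − 161.1 = 179.803.
B = 138.5·ln(30.79 − 10) − 305.0 = 138.5·ln 20.79 − 305.0 = 138.5·3.0345 − 305.0 = 115.274.
Rounded: (255, 180, 115).

(255, 180, 115)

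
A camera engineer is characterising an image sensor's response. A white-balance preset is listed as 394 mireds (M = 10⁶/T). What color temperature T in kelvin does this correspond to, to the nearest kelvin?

2538 K

T = 10⁶ / 394 = 2538.07 K → 2538 K.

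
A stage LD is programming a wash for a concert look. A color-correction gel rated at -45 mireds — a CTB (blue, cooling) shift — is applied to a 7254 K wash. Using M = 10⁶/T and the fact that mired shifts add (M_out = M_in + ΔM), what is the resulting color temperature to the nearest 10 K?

10770 K

M_in = 10⁶/7254 = 137.85 mireds.
M_out = 137.85 + (-45) = 92.85 mireds.
T_out = 10⁶/92.85 = 10769.5 K → 10770 K.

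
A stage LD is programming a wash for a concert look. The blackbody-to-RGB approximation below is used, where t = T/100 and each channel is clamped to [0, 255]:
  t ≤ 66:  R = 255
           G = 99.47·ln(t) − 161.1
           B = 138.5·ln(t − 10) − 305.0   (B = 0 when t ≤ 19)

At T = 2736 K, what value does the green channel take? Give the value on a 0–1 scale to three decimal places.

t = 2736/100 = 27.36; the t ≤ 66 branch applies.
G = 99.47·ln 27.36 − 161.1 = 99.47·3.3091 − 161.1 = 168.054.
On a 0–1 scale: 168.054/255 = 0.6590 → 0.659.

0.659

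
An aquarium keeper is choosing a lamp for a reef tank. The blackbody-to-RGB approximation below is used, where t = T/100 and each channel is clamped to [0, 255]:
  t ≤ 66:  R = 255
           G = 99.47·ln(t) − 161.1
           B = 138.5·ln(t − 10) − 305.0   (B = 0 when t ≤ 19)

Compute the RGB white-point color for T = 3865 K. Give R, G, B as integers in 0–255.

t = 3865/100 = 38.65; the t ≤ 66 branch applies.
R = 255 by definition for t ≤ 66.
G = 99.47·ln 38.65 − 161.1 = 99.47·3.6545 − 161.1 = 202.418.
B = 138.5·ln(38.65 − 10) − 305.0 = 138.5·ln 28.65 − 305.0 = 138.5·3.3552 − 305.0 = 159.689.
Rounded: (255, 202, 160).

R=255, G=202, B=160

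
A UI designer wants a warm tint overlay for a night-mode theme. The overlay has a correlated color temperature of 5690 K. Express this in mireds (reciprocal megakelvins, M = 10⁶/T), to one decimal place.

M = 10⁶ / 5690 = 175.747 → 175.7 mireds.

175.7 mireds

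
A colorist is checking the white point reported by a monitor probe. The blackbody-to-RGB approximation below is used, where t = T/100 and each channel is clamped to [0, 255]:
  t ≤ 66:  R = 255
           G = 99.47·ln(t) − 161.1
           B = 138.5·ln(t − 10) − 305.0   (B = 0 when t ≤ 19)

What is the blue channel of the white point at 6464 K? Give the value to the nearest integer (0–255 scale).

t = 6464/100 = 64.64; the t ≤ 66 branch applies.
B = 138.5·ln(64.64 − 10) − 305.0 = 138.5·ln 54.64 − 305.0 = 138.5·4.0008 − 305.0 = 249.106.
Rounded: 249.

249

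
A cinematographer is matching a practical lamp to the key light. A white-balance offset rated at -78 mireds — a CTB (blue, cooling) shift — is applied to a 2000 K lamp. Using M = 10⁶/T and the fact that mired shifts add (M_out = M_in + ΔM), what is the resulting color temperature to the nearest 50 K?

2350 K

M_in = 10⁶/2000 = 500.00 mireds.
M_out = 500.00 + (-78) = 422.00 mireds.
T_out = 10⁶/422.00 = 2369.7 K → 2350 K.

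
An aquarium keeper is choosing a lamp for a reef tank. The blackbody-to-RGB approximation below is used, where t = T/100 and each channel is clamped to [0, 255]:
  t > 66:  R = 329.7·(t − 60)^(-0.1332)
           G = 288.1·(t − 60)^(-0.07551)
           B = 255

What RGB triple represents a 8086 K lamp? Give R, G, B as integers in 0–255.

R=220, G=229, B=255

t = 8086/100 = 80.86; the t > 66 branch applies.
R = 329.7·(80.86 − 60)^(-0.1332) = 329.7·20.86^(-0.1332) = 329.7·0.66722 = 219.982.
G = 288.1·(80.86 − 60)^(-0.07551) = 288.1·20.86^(-0.07551) = 288.1·0.79502 = 229.046.
B = 255 by definition for t > 66.
Rounded: (220, 229, 255).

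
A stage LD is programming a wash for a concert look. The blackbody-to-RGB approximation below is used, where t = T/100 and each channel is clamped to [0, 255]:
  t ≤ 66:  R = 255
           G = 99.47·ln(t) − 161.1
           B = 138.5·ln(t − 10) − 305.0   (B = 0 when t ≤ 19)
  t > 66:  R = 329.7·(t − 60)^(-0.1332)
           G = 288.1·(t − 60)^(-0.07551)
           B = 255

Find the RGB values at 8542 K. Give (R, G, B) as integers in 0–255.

t = 8542/100 = 85.42; the t > 66 branch applies.
R = 329.7·(85.42 − 60)^(-0.1332) = 329.7·25.42^(-0.1332) = 329.7·0.64988 = 214.264.
G = 288.1·(85.42 − 60)^(-0.07551) = 288.1·25.42^(-0.07551) = 288.1·0.78324 = 225.652.
B = 255 by definition for t > 66.
Rounded: (214, 226, 255).

(214, 226, 255)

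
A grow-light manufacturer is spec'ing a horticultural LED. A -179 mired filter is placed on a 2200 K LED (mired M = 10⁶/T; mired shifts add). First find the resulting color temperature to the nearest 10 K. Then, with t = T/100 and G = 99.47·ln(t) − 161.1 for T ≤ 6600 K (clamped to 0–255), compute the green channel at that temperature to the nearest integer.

196

M_in = 10⁶/2200 = 454.55; M_out = 454.55 + (-179) = 275.55.
T_out = 10⁶/275.55 = 3629.2 K → 3630 K; t = 36.3.
G = 99.47·ln 36.3 − 161.1 = 99.47·3.5918 − 161.1 = 196.178.
Rounded: 196.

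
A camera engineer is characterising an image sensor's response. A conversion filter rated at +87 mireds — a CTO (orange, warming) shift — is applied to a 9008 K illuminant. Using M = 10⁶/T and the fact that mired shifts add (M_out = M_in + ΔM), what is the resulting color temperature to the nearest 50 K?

M_in = 10⁶/9008 = 111.01 mireds.
M_out = 111.01 + (+87) = 198.01 mireds.
T_out = 10⁶/198.01 = 5050.2 K → 5050 K.

5050 K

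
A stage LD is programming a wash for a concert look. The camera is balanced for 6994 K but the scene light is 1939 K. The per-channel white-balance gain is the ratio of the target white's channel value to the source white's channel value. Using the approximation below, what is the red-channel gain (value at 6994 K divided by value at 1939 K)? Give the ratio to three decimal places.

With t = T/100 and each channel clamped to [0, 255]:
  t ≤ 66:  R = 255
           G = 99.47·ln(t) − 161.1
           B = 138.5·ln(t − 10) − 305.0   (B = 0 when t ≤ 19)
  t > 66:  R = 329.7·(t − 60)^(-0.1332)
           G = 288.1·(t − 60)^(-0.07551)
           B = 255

0.952

At 1939 K (t = 19.39):
  R = 255 by definition for t ≤ 66.
At 6994 K (t = 69.94):
  R = 329.7·(69.94 − 60)^(-0.1332) = 329.7·9.94^(-0.1332) = 329.7·0.73646 = 242.810.
Gain = 242.810 / 255.000 = 0.9522 → 0.952.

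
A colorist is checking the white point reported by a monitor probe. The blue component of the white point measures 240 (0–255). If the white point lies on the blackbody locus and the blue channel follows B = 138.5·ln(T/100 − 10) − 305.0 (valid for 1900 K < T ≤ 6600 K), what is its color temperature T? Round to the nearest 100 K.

ln(t − 10) = (240 + 305.0) / 138.5 = 3.9350.
t − 10 = e^3.9350 = 51.163, so t = 61.163.
T = 100·t = 6116 K → 6100 K to the nearest 100 K.

6100 K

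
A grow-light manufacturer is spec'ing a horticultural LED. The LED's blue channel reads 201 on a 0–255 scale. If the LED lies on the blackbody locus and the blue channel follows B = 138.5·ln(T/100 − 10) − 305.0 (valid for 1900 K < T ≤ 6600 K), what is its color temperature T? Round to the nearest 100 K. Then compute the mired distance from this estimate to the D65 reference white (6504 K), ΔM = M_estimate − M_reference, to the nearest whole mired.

ln(t − 10) = (201 + 305.0) / 138.5 = 3.6534.
t − 10 = e^3.6534 = 38.607, so t = 48.607.
T = 100·t = 4861 K → 4900 K to the nearest 100 K.
M_estimate = 10⁶/4900 = 204.08; M_reference = 10⁶/6504 = 153.75.
ΔM = 204.08 − 153.75 = 50.33 → +50 mireds.

+50 mireds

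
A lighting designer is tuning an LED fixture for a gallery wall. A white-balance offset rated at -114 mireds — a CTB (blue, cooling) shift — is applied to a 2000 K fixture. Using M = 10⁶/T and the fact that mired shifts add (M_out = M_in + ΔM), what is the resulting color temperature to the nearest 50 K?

2600 K

M_in = 10⁶/2000 = 500.00 mireds.
M_out = 500.00 + (-114) = 386.00 mireds.
T_out = 10⁶/386.00 = 2590.7 K → 2600 K.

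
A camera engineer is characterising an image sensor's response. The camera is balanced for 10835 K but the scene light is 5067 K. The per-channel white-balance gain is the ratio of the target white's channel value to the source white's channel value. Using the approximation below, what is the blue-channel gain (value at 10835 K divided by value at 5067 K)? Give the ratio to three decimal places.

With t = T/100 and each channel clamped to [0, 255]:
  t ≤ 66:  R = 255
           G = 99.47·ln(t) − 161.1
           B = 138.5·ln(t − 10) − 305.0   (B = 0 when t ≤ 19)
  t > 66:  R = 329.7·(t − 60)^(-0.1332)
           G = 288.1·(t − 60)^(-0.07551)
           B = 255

At 5067 K (t = 50.67):
  B = 138.5·ln(50.67 − 10) − 305.0 = 138.5·ln 40.67 − 305.0 = 138.5·3.7055 − 305.0 = 208.210.
At 10835 K (t = 108.35):
  B = 255 by definition for t > 66.
Gain = 255.000 / 208.210 = 1.2247 → 1.225.

1.225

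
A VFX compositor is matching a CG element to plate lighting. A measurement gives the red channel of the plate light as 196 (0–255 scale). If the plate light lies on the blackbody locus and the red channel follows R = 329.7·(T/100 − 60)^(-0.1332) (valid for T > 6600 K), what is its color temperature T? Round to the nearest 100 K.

(t − 60)^(-0.1332) = 196/329.7 = 0.59448.
t − 60 = 0.59448^(1/-0.1332) = 0.59448^(-7.508) = 49.621, so t = 109.621.
T = 100·t = 10962 K → 11000 K to the nearest 100 K.

11000 K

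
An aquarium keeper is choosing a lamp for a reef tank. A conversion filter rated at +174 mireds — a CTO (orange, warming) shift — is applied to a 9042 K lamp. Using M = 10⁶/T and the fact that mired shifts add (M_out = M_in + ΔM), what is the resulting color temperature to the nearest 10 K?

M_in = 10⁶/9042 = 110.60 mireds.
M_out = 110.60 + (+174) = 284.60 mireds.
T_out = 10⁶/284.60 = 3513.8 K → 3510 K.

3510 K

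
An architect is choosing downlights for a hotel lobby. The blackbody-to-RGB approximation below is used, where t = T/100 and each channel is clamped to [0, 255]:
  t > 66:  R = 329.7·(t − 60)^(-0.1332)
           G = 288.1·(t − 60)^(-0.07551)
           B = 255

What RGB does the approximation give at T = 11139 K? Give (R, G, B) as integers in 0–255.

(195, 214, 255)

t = 11139/100 = 111.39; the t > 66 branch applies.
R = 329.7·(111.39 − 60)^(-0.1332) = 329.7·51.39^(-0.1332) = 329.7·0.59171 = 195.088.
G = 288.1·(111.39 − 60)^(-0.07551) = 288.1·51.39^(-0.07551) = 288.1·0.74270 = 213.971.
B = 255 by definition for t > 66.
Rounded: (195, 214, 255).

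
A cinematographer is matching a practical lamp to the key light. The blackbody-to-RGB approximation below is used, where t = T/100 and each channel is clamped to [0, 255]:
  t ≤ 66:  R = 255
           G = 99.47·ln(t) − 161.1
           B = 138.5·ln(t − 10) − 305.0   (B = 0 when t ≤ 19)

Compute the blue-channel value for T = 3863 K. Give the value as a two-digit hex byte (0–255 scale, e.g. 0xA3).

t = 3863/100 = 38.63; the t ≤ 66 branch applies.
B = 138.5·ln(38.63 − 10) − 305.0 = 138.5·ln 28.63 − 305.0 = 138.5·3.3545 − 305.0 = 159.592.
Rounded: 160; in hex, 0xA0.

0xA0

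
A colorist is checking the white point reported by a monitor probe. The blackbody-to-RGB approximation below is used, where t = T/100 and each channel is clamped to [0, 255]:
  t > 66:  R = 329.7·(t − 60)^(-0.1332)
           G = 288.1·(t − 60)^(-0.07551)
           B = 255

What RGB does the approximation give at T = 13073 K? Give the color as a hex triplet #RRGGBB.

#BBD1FF

t = 13073/100 = 130.73; the t > 66 branch applies.
R = 329.7·(130.73 − 60)^(-0.1332) = 329.7·70.73^(-0.1332) = 329.7·0.56706 = 186.961.
G = 288.1·(130.73 − 60)^(-0.07551) = 288.1·70.73^(-0.07551) = 288.1·0.72500 = 208.872.
B = 255 by definition for t > 66.
Rounded: (187, 209, 255).
In hex: #BBD1FF.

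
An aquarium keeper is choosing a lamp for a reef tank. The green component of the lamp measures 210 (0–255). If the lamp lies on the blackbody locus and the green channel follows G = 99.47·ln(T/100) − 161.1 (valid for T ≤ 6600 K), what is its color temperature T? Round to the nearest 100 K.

ln t = (210 + 161.1) / 99.47 = 3.7308.
t = e^3.7308 = 41.711.
T = 100·t = 4171 K → 4200 K to the nearest 100 K.

4200 K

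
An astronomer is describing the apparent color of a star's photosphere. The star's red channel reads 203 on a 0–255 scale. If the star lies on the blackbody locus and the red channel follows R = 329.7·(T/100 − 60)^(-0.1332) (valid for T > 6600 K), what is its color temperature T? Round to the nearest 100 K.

(t − 60)^(-0.1332) = 203/329.7 = 0.61571.
t − 60 = 0.61571^(1/-0.1332) = 0.61571^(-7.508) = 38.129, so t = 98.129.
T = 100·t = 9813 K → 9800 K to the nearest 100 K.

9800 K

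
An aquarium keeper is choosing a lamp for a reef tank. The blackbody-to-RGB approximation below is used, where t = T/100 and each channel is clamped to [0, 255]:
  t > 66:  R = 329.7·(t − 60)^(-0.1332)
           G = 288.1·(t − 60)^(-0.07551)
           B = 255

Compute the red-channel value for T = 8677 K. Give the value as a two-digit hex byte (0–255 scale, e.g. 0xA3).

t = 8677/100 = 86.77; the t > 66 branch applies.
R = 329.7·(86.77 − 60)^(-0.1332) = 329.7·26.77^(-0.1332) = 329.7·0.64541 = 212.792.
Rounded: 213; in hex, 0xD5.

0xD5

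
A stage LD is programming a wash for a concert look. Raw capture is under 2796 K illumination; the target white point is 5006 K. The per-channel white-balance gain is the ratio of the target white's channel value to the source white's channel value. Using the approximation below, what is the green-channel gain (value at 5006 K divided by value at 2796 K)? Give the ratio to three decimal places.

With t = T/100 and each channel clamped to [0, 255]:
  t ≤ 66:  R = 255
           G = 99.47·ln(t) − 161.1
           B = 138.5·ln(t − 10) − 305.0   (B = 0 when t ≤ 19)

1.340

At 2796 K (t = 27.96):
  G = 99.47·ln 27.96 − 161.1 = 99.47·3.3308 − 161.1 = 170.212.
At 5006 K (t = 50.06):
  G = 99.47·ln 50.06 − 161.1 = 99.47·3.9132 − 161.1 = 228.148.
Gain = 228.148 / 170.212 = 1.3404 → 1.340.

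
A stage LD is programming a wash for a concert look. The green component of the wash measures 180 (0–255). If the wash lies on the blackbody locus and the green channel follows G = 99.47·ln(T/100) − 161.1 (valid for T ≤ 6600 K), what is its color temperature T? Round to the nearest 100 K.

ln t = (180 + 161.1) / 99.47 = 3.4292.
t = e^3.4292 = 30.851.
T = 100·t = 3085 K → 3100 K to the nearest 100 K.

3100 K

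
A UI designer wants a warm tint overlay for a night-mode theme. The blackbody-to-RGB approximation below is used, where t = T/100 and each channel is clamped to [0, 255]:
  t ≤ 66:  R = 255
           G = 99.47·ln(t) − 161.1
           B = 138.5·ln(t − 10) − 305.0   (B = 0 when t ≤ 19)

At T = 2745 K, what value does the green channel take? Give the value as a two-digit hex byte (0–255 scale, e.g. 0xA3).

0xA8

t = 2745/100 = 27.45; the t ≤ 66 branch applies.
G = 99.47·ln 27.45 − 161.1 = 99.47·3.3124 − 161.1 = 168.381.
Rounded: 168; in hex, 0xA8.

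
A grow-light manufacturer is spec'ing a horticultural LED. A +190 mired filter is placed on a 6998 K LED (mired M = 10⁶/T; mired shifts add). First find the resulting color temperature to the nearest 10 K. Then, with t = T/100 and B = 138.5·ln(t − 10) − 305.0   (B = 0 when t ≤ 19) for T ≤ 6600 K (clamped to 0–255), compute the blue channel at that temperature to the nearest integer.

M_in = 10⁶/6998 = 142.90; M_out = 142.90 + (+190) = 332.90.
T_out = 10⁶/332.90 = 3003.9 K → 3000 K; t = 30.
B = 138.5·ln(30 − 10) − 305.0 = 138.5·ln 20 − 305.0 = 138.5·2.9957 − 305.0 = 109.909.
Rounded: 110.

110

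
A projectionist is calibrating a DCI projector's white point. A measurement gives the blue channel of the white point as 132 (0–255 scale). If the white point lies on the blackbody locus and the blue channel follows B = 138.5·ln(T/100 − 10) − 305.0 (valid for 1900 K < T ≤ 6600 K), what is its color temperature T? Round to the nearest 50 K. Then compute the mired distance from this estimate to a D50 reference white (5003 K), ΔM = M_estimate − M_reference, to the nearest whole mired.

+99 mireds

ln(t − 10) = (132 + 305.0) / 138.5 = 3.1552.
t − 10 = e^3.1552 = 23.459, so t = 33.459.
T = 100·t = 3346 K → 3350 K to the nearest 50 K.
M_estimate = 10⁶/3350 = 298.51; M_reference = 10⁶/5003 = 199.88.
ΔM = 298.51 − 199.88 = 98.63 → +99 mireds.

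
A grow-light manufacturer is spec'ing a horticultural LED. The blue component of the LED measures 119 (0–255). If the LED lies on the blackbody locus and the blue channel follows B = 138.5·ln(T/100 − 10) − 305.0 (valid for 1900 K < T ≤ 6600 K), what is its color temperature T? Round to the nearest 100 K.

ln(t − 10) = (119 + 305.0) / 138.5 = 3.0614.
t − 10 = e^3.0614 = 21.357, so t = 31.357.
T = 100·t = 3136 K → 3100 K to the nearest 100 K.

3100 K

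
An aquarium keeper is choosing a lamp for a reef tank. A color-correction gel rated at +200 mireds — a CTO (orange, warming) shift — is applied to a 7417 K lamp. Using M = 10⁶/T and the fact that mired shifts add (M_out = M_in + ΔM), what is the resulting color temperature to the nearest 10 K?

M_in = 10⁶/7417 = 134.83 mireds.
M_out = 134.83 + (+200) = 334.83 mireds.
T_out = 10⁶/334.83 = 2986.6 K → 2990 K.

2990 K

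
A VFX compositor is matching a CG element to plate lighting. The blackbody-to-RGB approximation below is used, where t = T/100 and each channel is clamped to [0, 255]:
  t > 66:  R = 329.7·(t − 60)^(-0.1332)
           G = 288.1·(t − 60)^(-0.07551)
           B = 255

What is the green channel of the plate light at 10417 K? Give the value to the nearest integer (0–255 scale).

t = 10417/100 = 104.17; the t > 66 branch applies.
G = 288.1·(104.17 − 60)^(-0.07551) = 288.1·44.17^(-0.07551) = 288.1·0.75124 = 216.431.
Rounded: 216.

216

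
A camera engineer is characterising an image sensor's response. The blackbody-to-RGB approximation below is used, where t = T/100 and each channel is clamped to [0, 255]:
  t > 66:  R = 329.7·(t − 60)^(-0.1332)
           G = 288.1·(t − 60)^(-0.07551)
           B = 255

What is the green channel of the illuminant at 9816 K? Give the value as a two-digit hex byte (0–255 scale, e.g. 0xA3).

t = 9816/100 = 98.16; the t > 66 branch applies.
G = 288.1·(98.16 − 60)^(-0.07551) = 288.1·38.16^(-0.07551) = 288.1·0.75958 = 218.835.
Rounded: 219; in hex, 0xDB.

0xDB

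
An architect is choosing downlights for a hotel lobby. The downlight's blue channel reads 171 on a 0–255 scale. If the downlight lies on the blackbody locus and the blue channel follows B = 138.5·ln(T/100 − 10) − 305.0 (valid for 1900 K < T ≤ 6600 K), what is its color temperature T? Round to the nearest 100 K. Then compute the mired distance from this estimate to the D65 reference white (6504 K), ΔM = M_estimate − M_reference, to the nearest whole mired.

ln(t − 10) = (171 + 305.0) / 138.5 = 3.4368.
t − 10 = e^3.4368 = 31.088, so t = 41.088.
T = 100·t = 4109 K → 4100 K to the nearest 100 K.
M_estimate = 10⁶/4100 = 243.90; M_reference = 10⁶/6504 = 153.75.
ΔM = 243.90 − 153.75 = 90.15 → +90 mireds.

+90 mireds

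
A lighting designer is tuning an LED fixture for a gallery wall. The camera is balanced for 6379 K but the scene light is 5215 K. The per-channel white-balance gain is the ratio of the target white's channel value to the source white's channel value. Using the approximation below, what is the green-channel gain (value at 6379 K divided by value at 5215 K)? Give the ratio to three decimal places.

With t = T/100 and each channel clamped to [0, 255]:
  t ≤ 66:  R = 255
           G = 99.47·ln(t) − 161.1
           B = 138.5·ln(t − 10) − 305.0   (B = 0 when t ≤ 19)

At 5215 K (t = 52.15):
  G = 99.47·ln 52.15 − 161.1 = 99.47·3.9541 − 161.1 = 232.217.
At 6379 K (t = 63.79):
  G = 99.47·ln 63.79 − 161.1 = 99.47·4.1556 − 161.1 = 252.257.
Gain = 252.257 / 232.217 = 1.0863 → 1.086.

1.086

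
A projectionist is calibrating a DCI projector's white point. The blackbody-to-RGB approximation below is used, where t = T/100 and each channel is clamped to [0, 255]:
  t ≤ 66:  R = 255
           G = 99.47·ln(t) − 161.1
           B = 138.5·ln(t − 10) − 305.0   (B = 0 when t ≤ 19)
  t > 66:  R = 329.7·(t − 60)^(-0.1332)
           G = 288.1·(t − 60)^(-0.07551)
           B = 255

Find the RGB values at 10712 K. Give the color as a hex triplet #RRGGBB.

#C5D7FF

t = 10712/100 = 107.12; the t > 66 branch applies.
R = 329.7·(107.12 − 60)^(-0.1332) = 329.7·47.12^(-0.1332) = 329.7·0.59859 = 197.355.
G = 288.1·(107.12 − 60)^(-0.07551) = 288.1·47.12^(-0.07551) = 288.1·0.74758 = 215.377.
B = 255 by definition for t > 66.
Rounded: (197, 215, 255).
In hex: #C5D7FF.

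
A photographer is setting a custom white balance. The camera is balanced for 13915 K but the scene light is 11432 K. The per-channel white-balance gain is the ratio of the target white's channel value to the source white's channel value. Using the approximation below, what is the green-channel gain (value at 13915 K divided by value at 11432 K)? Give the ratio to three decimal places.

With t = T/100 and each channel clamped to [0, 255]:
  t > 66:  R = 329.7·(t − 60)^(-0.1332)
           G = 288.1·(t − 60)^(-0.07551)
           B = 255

At 11432 K (t = 114.32):
  G = 288.1·(114.32 − 60)^(-0.07551) = 288.1·54.32^(-0.07551) = 288.1·0.73959 = 213.077.
At 13915 K (t = 139.15):
  G = 288.1·(139.15 − 60)^(-0.07551) = 288.1·79.15^(-0.07551) = 288.1·0.71887 = 207.105.
Gain = 207.105 / 213.077 = 0.9720 → 0.972.

0.972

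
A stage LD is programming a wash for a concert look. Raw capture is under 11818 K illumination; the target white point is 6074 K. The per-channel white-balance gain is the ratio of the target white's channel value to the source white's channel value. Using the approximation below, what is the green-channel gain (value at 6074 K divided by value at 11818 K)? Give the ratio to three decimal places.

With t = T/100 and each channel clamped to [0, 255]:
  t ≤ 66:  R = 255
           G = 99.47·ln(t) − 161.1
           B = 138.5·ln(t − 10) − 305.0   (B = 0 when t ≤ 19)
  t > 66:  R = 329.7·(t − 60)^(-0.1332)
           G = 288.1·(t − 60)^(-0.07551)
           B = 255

At 11818 K (t = 118.18):
  G = 288.1·(118.18 − 60)^(-0.07551) = 288.1·58.18^(-0.07551) = 288.1·0.73577 = 211.975.
At 6074 K (t = 60.74):
  G = 99.47·ln 60.74 − 161.1 = 99.47·4.1066 − 161.1 = 247.384.
Gain = 247.384 / 211.975 = 1.1670 → 1.167.

1.167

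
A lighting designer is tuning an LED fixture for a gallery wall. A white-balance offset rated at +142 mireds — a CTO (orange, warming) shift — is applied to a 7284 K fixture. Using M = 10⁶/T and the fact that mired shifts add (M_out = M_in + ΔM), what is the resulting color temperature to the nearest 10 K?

M_in = 10⁶/7284 = 137.29 mireds.
M_out = 137.29 + (+142) = 279.29 mireds.
T_out = 10⁶/279.29 = 3580.5 K → 3580 K.

3580 K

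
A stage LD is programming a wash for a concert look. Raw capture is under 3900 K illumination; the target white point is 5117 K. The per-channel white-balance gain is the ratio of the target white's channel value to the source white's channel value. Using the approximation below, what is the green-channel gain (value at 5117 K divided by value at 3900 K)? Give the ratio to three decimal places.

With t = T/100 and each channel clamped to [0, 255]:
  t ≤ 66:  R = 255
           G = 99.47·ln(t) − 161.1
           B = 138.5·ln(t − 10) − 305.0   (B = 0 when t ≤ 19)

1.133

At 3900 K (t = 39):
  G = 99.47·ln 39 − 161.1 = 99.47·3.6636 − 161.1 = 203.314.
At 5117 K (t = 51.17):
  G = 99.47·ln 51.17 − 161.1 = 99.47·3.9352 − 161.1 = 230.330.
Gain = 230.330 / 203.314 = 1.1329 → 1.133.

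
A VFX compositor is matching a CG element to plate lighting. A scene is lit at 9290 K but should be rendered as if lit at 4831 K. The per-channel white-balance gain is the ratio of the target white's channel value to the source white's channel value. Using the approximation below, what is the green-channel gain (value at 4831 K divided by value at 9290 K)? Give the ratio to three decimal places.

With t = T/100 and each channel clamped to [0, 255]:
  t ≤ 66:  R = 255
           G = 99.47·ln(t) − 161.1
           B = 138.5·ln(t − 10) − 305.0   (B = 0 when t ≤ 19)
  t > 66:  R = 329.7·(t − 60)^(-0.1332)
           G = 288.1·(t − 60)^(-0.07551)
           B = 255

1.015

At 9290 K (t = 92.9):
  G = 288.1·(92.9 − 60)^(-0.07551) = 288.1·32.9^(-0.07551) = 288.1·0.76813 = 221.299.
At 4831 K (t = 48.31):
  G = 99.47·ln 48.31 − 161.1 = 99.47·3.8776 − 161.1 = 224.609.
Gain = 224.609 / 221.299 = 1.0150 → 1.015.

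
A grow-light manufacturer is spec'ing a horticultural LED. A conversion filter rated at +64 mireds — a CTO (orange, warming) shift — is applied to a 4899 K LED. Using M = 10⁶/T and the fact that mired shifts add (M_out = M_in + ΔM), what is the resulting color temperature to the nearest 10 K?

3730 K

M_in = 10⁶/4899 = 204.12 mireds.
M_out = 204.12 + (+64) = 268.12 mireds.
T_out = 10⁶/268.12 = 3729.6 K → 3730 K.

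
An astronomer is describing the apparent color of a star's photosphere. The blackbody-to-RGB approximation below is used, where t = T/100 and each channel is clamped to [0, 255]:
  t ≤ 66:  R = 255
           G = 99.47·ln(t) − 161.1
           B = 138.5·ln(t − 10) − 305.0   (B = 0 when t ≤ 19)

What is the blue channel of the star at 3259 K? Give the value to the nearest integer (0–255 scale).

127

t = 3259/100 = 32.59; the t ≤ 66 branch applies.
B = 138.5·ln(32.59 − 10) − 305.0 = 138.5·ln 22.59 − 305.0 = 138.5·3.1175 − 305.0 = 126.775.
Rounded: 127.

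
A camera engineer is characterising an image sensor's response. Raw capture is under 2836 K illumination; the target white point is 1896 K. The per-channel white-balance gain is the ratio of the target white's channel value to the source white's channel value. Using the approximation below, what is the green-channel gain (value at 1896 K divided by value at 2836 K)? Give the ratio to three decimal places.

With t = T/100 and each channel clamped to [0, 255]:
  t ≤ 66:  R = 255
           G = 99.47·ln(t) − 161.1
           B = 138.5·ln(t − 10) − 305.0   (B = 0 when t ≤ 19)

At 2836 K (t = 28.36):
  G = 99.47·ln 28.36 − 161.1 = 99.47·3.3450 − 161.1 = 171.625.
At 1896 K (t = 18.96):
  G = 99.47·ln 18.96 − 161.1 = 99.47·2.9423 − 161.1 = 131.574.
Gain = 131.574 / 171.625 = 0.7666 → 0.767.

0.767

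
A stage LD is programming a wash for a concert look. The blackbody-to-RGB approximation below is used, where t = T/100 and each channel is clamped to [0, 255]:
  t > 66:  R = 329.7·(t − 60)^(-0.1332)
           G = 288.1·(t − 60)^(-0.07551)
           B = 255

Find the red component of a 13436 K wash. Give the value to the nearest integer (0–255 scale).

t = 13436/100 = 134.36; the t > 66 branch applies.
R = 329.7·(134.36 − 60)^(-0.1332) = 329.7·74.36^(-0.1332) = 329.7·0.56330 = 185.719.
Rounded: 186.

186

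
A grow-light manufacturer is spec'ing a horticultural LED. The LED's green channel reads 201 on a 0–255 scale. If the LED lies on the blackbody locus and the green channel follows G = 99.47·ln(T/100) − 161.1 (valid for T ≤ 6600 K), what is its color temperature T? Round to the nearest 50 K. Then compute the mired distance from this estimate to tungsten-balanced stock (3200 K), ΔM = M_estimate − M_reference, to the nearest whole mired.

-49 mireds

ln t = (201 + 161.1) / 99.47 = 3.6403.
t = e^3.6403 = 38.103.
T = 100·t = 3810 K → 3800 K to the nearest 50 K.
M_estimate = 10⁶/3800 = 263.16; M_reference = 10⁶/3200 = 312.50.
ΔM = 263.16 − 312.50 = -49.34 → -49 mireds.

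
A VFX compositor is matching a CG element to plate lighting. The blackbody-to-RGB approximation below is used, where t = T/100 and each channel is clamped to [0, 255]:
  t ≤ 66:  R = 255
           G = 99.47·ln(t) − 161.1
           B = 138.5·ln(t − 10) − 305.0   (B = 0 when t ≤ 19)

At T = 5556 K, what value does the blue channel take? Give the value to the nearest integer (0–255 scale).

t = 5556/100 = 55.56; the t ≤ 66 branch applies.
B = 138.5·ln(55.56 − 10) − 305.0 = 138.5·ln 45.56 − 305.0 = 138.5·3.8190 − 305.0 = 223.936.
Rounded: 224.

224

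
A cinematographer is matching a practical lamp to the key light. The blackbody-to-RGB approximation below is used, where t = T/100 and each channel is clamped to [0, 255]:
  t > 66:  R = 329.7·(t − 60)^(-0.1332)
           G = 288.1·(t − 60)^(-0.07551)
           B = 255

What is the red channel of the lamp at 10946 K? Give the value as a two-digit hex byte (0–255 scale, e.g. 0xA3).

0xC4

t = 10946/100 = 109.46; the t > 66 branch applies.
R = 329.7·(109.46 − 60)^(-0.1332) = 329.7·49.46^(-0.1332) = 329.7·0.59474 = 196.085.
Rounded: 196; in hex, 0xC4.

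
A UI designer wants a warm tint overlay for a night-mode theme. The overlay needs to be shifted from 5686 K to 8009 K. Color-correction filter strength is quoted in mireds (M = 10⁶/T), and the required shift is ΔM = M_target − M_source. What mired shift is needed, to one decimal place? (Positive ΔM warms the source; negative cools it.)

M_source = 10⁶/5686 = 175.871; M_target = 10⁶/8009 = 124.860.
ΔM = 124.860 − 175.871 = -51.011 → -51.0 mireds, a cooling shift.

-51.0 mireds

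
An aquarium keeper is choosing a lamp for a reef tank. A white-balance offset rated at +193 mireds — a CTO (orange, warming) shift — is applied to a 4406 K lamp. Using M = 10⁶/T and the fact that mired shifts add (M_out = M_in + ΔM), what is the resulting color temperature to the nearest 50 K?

2400 K

M_in = 10⁶/4406 = 226.96 mireds.
M_out = 226.96 + (+193) = 419.96 mireds.
T_out = 10⁶/419.96 = 2381.2 K → 2400 K.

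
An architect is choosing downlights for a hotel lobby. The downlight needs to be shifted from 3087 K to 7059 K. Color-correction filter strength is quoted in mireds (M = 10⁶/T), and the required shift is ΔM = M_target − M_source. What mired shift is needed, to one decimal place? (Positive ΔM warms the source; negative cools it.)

-182.3 mireds

M_source = 10⁶/3087 = 323.939; M_target = 10⁶/7059 = 141.663.
ΔM = 141.663 − 323.939 = -182.276 → -182.3 mireds, a cooling shift.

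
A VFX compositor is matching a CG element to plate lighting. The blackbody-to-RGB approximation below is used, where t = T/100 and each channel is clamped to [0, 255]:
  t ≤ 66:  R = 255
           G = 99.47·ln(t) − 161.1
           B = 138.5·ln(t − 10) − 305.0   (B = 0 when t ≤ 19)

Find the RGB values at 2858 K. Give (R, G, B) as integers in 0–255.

t = 2858/100 = 28.58; the t ≤ 66 branch applies.
R = 255 by definition for t ≤ 66.
G = 99.47·ln 28.58 − 161.1 = 99.47·3.3527 − 161.1 = 172.394.
B = 138.5·ln(28.58 − 10) − 305.0 = 138.5·ln 18.58 − 305.0 = 138.5·2.9221 − 305.0 = 99.709.
Rounded: (255, 172, 100).

(255, 172, 100)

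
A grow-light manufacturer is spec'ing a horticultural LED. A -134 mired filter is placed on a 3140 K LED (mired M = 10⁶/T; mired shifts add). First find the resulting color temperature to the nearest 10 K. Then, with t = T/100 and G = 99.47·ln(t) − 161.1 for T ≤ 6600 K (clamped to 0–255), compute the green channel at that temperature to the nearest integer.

236

M_in = 10⁶/3140 = 318.47; M_out = 318.47 + (-134) = 184.47.
T_out = 10⁶/184.47 = 5420.9 K → 5420 K; t = 54.2.
G = 99.47·ln 54.2 − 161.1 = 99.47·3.9927 − 161.1 = 236.052.
Rounded: 236.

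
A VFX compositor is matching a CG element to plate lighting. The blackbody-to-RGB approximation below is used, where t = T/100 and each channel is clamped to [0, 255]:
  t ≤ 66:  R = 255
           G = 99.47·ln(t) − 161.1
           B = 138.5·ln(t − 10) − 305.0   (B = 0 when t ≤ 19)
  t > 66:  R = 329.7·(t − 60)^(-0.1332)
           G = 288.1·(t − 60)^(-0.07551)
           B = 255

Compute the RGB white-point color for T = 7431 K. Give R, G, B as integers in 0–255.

R=231, G=236, B=255

t = 7431/100 = 74.31; the t > 66 branch applies.
R = 329.7·(74.31 − 60)^(-0.1332) = 329.7·14.31^(-0.1332) = 329.7·0.70157 = 231.306.
G = 288.1·(74.31 − 60)^(-0.07551) = 288.1·14.31^(-0.07551) = 288.1·0.81797 = 235.657.
B = 255 by definition for t > 66.
Rounded: (231, 236, 255).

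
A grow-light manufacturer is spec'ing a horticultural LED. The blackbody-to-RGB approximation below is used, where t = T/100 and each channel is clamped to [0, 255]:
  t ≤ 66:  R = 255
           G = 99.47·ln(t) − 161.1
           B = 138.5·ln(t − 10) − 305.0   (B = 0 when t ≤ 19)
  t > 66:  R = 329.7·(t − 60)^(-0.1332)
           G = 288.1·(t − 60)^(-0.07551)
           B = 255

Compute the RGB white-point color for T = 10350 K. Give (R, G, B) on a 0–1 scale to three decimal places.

t = 10350/100 = 103.5; the t > 66 branch applies.
R = 329.7·(103.5 − 60)^(-0.1332) = 329.7·43.5^(-0.1332) = 329.7·0.60500 = 199.468.
G = 288.1·(103.5 − 60)^(-0.07551) = 288.1·43.5^(-0.07551) = 288.1·0.75210 = 216.681.
B = 255 by definition for t > 66.
Dividing each by 255: (0.7822, 0.8497, 1.0000) → (0.782, 0.850, 1.000).

(0.782, 0.850, 1.000)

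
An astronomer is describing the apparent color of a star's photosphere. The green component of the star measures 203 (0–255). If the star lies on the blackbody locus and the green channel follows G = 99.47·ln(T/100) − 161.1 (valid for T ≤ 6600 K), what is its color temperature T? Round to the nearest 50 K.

ln t = (203 + 161.1) / 99.47 = 3.6604.
t = e^3.6604 = 38.877.
T = 100·t = 3888 K → 3900 K to the nearest 50 K.

3900 K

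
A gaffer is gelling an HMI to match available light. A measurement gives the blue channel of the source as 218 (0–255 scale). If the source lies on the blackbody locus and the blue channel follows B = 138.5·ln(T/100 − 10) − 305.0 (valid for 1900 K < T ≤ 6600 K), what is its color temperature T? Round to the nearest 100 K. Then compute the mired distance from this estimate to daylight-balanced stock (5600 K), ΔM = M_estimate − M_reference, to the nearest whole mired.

+7 mireds

ln(t − 10) = (218 + 305.0) / 138.5 = 3.7762.
t − 10 = e^3.7762 = 43.649, so t = 53.649.
T = 100·t = 5365 K → 5400 K to the nearest 100 K.
M_estimate = 10⁶/5400 = 185.19; M_reference = 10⁶/5600 = 178.57.
ΔM = 185.19 − 178.57 = 6.61 → +7 mireds.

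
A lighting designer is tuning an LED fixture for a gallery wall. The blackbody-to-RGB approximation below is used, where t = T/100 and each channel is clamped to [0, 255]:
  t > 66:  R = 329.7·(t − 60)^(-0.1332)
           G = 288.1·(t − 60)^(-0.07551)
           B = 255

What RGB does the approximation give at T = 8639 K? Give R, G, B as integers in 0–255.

t = 8639/100 = 86.39; the t > 66 branch applies.
R = 329.7·(86.39 − 60)^(-0.1332) = 329.7·26.39^(-0.1332) = 329.7·0.64664 = 213.198.
G = 288.1·(86.39 − 60)^(-0.07551) = 288.1·26.39^(-0.07551) = 288.1·0.78103 = 225.014.
B = 255 by definition for t > 66.
Rounded: (213, 225, 255).

R=213, G=225, B=255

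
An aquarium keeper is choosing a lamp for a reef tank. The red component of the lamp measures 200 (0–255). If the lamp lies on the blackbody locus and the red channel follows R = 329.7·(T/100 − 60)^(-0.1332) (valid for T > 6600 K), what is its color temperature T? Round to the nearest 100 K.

(t − 60)^(-0.1332) = 200/329.7 = 0.60661.
t − 60 = 0.60661^(1/-0.1332) = 0.60661^(-7.508) = 42.638, so t = 102.638.
T = 100·t = 10264 K → 10300 K to the nearest 100 K.

10300 K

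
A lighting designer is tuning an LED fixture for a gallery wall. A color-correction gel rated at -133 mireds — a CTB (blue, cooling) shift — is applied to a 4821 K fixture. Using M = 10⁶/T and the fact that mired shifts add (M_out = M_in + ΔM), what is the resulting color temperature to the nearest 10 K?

13440 K

M_in = 10⁶/4821 = 207.43 mireds.
M_out = 207.43 + (-133) = 74.43 mireds.
T_out = 10⁶/74.43 = 13436.2 K → 13440 K.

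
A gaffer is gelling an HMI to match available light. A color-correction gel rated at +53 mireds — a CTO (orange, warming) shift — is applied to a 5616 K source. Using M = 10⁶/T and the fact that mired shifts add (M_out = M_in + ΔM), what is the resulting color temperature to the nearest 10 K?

M_in = 10⁶/5616 = 178.06 mireds.
M_out = 178.06 + (+53) = 231.06 mireds.
T_out = 10⁶/231.06 = 4327.8 K → 4330 K.

4330 K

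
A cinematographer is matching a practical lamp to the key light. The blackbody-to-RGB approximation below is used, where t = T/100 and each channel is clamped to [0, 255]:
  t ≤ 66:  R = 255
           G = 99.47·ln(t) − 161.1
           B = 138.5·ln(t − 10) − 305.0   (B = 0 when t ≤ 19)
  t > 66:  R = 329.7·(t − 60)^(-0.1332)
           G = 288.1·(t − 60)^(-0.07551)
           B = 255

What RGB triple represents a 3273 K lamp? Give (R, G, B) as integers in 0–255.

t = 3273/100 = 32.73; the t ≤ 66 branch applies.
R = 255 by definition for t ≤ 66.
G = 99.47·ln 32.73 − 161.1 = 99.47·3.4883 − 161.1 = 185.880.
B = 138.5·ln(32.73 − 10) − 305.0 = 138.5·ln 22.73 − 305.0 = 138.5·3.1237 − 305.0 = 127.630.
Rounded: (255, 186, 128).

(255, 186, 128)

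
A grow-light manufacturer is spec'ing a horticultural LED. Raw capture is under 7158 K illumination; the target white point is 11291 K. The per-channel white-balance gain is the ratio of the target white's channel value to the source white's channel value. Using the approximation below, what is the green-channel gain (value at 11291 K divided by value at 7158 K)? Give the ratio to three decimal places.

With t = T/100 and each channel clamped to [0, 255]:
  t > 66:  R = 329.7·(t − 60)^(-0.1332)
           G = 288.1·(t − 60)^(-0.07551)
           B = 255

At 7158 K (t = 71.58):
  G = 288.1·(71.58 − 60)^(-0.07551) = 288.1·11.58^(-0.07551) = 288.1·0.83115 = 239.454.
At 11291 K (t = 112.91):
  G = 288.1·(112.91 − 60)^(-0.07551) = 288.1·52.91^(-0.07551) = 288.1·0.74106 = 213.501.
Gain = 213.501 / 239.454 = 0.8916 → 0.892.

0.892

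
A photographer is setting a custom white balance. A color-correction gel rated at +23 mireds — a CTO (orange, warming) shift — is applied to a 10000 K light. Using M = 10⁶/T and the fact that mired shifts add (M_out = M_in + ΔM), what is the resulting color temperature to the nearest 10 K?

8130 K

M_in = 10⁶/10000 = 100.00 mireds.
M_out = 100.00 + (+23) = 123.00 mireds.
T_out = 10⁶/123.00 = 8130.1 K → 8130 K.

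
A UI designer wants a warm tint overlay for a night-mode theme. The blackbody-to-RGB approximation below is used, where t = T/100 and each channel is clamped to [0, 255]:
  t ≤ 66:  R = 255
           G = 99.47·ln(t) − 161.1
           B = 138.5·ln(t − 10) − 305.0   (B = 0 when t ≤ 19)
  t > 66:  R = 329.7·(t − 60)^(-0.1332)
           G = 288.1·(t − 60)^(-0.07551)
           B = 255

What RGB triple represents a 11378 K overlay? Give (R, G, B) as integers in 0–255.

(194, 213, 255)

t = 11378/100 = 113.78; the t > 66 branch applies.
R = 329.7·(113.78 − 60)^(-0.1332) = 329.7·53.78^(-0.1332) = 329.7·0.58814 = 193.910.
G = 288.1·(113.78 − 60)^(-0.07551) = 288.1·53.78^(-0.07551) = 288.1·0.74015 = 213.238.
B = 255 by definition for t > 66.
Rounded: (194, 213, 255).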